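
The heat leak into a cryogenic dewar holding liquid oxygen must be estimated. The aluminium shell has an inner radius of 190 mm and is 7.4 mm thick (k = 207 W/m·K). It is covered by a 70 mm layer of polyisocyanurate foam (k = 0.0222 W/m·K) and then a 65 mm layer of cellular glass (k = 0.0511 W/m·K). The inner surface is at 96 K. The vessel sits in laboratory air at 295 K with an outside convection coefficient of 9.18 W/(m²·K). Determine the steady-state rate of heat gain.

Spherical conduction: R = (1/r_in − 1/r_out)/(4πk) per layer; series-sum.
R_aluminium shell = (1/0.19 − 1/0.1974)/(4π×207) = 7.585×10^-5 K/W
R_polyisocyanurate foam = (1/0.1974 − 1/0.2674)/(4π×0.0222) = 4.754 K/W
R_cellular glass = (1/0.2674 − 1/0.3324)/(4π×0.0511) = 1.139 K/W
R_outer film = 1/(h·4πr_o²) = 1/(9.18×4π×0.3324²) = 0.07846 K/W
R_total = 5.971 K/W
Q = ΔT/R_total = 199/5.971

Q ≈ 33.3 W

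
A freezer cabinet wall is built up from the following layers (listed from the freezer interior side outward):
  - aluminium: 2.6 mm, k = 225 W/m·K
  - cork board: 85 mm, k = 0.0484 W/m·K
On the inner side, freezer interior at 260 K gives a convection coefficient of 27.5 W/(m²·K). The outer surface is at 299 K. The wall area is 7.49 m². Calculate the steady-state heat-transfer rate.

Series thermal resistances:
R_inner film = 1/(h_i·A) = 1/(27.5×7.49) = 0.004855 K/W
R_aluminium = L/(kA) = 0.0026/(225×7.49) = 1.543×10^-6 K/W
R_cork board = L/(kA) = 0.085/(0.0484×7.49) = 0.2345 K/W
R_total = 0.2393 K/W
Q = ΔT / R_total = 39 / 0.2393

Q ≈ 163 W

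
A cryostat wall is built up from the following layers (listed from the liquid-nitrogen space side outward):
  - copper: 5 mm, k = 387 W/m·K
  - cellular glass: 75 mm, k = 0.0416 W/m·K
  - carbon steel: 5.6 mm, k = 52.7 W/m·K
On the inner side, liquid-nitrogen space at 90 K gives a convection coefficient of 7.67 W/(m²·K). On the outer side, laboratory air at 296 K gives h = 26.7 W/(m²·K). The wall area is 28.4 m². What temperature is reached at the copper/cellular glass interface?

T ≈ 104 K

Series thermal resistances:
R_inner film = 1/(h_i·A) = 1/(7.67×28.4) = 0.004591 K/W
R_copper = L/(kA) = 0.005/(387×28.4) = 4.549×10^-7 K/W
R_cellular glass = L/(kA) = 0.075/(0.0416×28.4) = 0.06348 K/W
R_carbon steel = L/(kA) = 0.0056/(52.7×28.4) = 3.742×10^-6 K/W
R_outer film = 1/(h_o·A) = 1/(26.7×28.4) = 0.001319 K/W
R_total = 0.0694 K/W;  Q = ΔT/R_total = 206/0.0694 = 2968 W
T_interface = T_inner + Q·ΣR(inner→interface) = 90 + 2970×0.004591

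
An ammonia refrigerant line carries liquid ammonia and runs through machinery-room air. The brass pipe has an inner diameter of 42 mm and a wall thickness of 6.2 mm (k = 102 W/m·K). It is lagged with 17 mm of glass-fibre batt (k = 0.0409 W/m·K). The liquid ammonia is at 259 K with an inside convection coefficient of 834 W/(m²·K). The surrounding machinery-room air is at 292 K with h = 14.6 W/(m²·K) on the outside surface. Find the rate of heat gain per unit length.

Per-layer cylindrical resistances, series-summed:
R_inner film = 1/(h_i·2πr₁L) = 1/(834×2π×0.021×1) = 0.009087 K/W
R_brass pipe wall = ln(27.2/21)/(2π×102×1) = 4.037×10^-4 K/W
R_glass-fibre batt = ln(44.2/27.2)/(2π×0.0409×1) = 1.889 K/W
R_outer film = 1/(h_o·2πr_oL) = 1/(14.6×2π×0.0442×1) = 0.2466 K/W
R_total = 2.145 K/W
Q = ΔT/R_total = 33/2.145

q′ ≈ 15.4 W/m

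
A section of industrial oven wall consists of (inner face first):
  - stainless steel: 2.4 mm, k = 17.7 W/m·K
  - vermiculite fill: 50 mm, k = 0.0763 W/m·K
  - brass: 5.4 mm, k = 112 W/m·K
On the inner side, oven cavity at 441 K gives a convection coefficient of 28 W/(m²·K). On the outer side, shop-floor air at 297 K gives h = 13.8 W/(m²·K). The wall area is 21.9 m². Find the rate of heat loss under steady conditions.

Q ≈ 4130 W

Series thermal resistances:
R_inner film = 1/(h_i·A) = 1/(28×21.9) = 0.001631 K/W
R_stainless steel = L/(kA) = 0.0024/(17.7×21.9) = 6.191×10^-6 K/W
R_vermiculite fill = L/(kA) = 0.05/(0.0763×21.9) = 0.02992 K/W
R_brass = L/(kA) = 0.0054/(112×21.9) = 2.202×10^-6 K/W
R_outer film = 1/(h_o·A) = 1/(13.8×21.9) = 0.003309 K/W
R_total = 0.03487 K/W
Q = ΔT / R_total = 144 / 0.03487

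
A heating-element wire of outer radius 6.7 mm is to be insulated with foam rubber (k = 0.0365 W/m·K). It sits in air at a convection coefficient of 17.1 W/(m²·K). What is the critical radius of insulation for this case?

r_cr ≈ 2.13 mm

For a cylinder r_cr = k/h = 0.0365/17.1
r_cr = 2.13 mm; since the bare radius (6.7 mm) is above r_cr, any added insulation will reduce heat loss.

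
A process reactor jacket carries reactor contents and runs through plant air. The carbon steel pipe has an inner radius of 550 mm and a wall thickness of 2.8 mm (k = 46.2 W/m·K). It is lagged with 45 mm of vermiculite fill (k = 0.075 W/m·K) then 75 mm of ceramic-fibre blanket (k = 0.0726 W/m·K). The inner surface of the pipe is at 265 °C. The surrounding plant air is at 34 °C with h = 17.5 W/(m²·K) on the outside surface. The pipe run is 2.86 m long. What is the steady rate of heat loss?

Q ≈ 1510 W

For a radial system each layer contributes R = ln(r_out/r_in)/(2πkL); films add R = 1/(hA).
R_carbon steel pipe wall = ln(552.8/550)/(2π×46.2×2.86) = 6.117×10^-6 K/W
R_vermiculite fill = ln(597.8/552.8)/(2π×0.075×2.86) = 0.05807 K/W
R_ceramic-fibre blanket = ln(672.8/597.8)/(2π×0.0726×2.86) = 0.0906 K/W
R_outer film = 1/(h_o·2πr_oL) = 1/(17.5×2π×0.6728×2.86) = 0.004726 K/W
R_total = 0.1534 K/W
Q = ΔT/R_total = 231/0.1534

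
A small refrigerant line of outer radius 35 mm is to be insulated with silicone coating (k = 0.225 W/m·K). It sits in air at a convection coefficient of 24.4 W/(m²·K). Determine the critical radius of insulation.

r_cr ≈ 9.22 mm

For a cylinder r_cr = k/h = 0.225/24.4
r_cr = 9.22 mm; since the bare radius (35 mm) is above r_cr, any added insulation will reduce heat loss.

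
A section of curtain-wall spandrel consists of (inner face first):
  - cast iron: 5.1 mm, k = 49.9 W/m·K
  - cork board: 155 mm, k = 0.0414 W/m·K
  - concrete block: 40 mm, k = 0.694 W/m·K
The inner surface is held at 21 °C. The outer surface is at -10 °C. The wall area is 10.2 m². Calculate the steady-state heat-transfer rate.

Treating each layer as a thermal resistance in series:
R_cast iron = L/(kA) = 0.0051/(49.9×10.2) = 1.002×10^-5 K/W
R_cork board = L/(kA) = 0.155/(0.0414×10.2) = 0.3671 K/W
R_concrete block = L/(kA) = 0.04/(0.694×10.2) = 0.005651 K/W
R_total = 0.3727 K/W
Q = ΔT / R_total = 31 / 0.3727

Q ≈ 83.2 W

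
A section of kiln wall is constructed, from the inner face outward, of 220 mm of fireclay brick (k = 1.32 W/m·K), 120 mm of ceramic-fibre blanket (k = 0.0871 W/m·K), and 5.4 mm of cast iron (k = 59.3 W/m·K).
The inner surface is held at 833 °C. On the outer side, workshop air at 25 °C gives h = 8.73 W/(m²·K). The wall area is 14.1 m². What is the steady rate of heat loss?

Treating each layer as a thermal resistance in series:
R_fireclay brick = L/(kA) = 0.22/(1.32×14.1) = 0.01182 K/W
R_ceramic-fibre blanket = L/(kA) = 0.12/(0.0871×14.1) = 0.09771 K/W
R_cast iron = L/(kA) = 0.0054/(59.3×14.1) = 6.458×10^-6 K/W
R_outer film = 1/(h_o·A) = 1/(8.73×14.1) = 0.008124 K/W
R_total = 0.1177 K/W
Q = ΔT / R_total = 808 / 0.1177

Q ≈ 6870 W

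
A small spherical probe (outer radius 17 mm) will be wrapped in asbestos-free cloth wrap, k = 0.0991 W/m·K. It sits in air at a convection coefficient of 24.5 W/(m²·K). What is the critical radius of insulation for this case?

r_cr ≈ 8.09 mm

For a sphere r_cr = 2k/h = 2×0.0991/24.5
r_cr = 8.09 mm; since the bare radius (17 mm) is above r_cr, any added insulation will reduce heat loss.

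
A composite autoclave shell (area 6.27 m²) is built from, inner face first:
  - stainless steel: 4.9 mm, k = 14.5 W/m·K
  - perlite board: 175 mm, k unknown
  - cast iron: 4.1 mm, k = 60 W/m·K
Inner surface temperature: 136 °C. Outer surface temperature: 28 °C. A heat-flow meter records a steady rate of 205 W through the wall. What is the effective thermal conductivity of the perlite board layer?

k ≈ 0.053 W/(m·K)

Using the resistance-network approach (series):
R_stainless steel = L/(kA) = 0.0049/(14.5×6.27) = 5.39×10^-5 K/W
R_cast iron = L/(kA) = 0.0041/(60×6.27) = 1.09×10^-5 K/W
Sum of known resistances R_other = 6.479×10^-5 K/W
Total R = ΔT/Q = 108/205 = 0.5268 K/W
R_perlite board = R_total − R_other = 0.5268 K/W
k = L/(R·A) = 0.175/(0.5268×6.27)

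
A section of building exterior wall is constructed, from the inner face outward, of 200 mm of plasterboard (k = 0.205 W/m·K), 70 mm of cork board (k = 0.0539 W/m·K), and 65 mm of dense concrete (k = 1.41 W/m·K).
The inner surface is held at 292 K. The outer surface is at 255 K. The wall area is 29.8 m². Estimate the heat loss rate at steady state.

Model the wall as resistances in series:
R_plasterboard = L/(kA) = 0.2/(0.205×29.8) = 0.03274 K/W
R_cork board = L/(kA) = 0.07/(0.0539×29.8) = 0.04358 K/W
R_dense concrete = L/(kA) = 0.065/(1.41×29.8) = 0.001547 K/W
R_total = 0.07787 K/W
Q = ΔT / R_total = 37 / 0.07787

Q ≈ 475 W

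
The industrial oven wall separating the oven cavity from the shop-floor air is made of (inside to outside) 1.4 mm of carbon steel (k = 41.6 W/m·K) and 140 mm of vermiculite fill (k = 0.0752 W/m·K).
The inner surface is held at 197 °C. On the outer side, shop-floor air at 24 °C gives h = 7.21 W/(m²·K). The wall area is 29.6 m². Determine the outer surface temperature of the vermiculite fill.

Model the wall as resistances in series:
R_carbon steel = L/(kA) = 0.0014/(41.6×29.6) = 1.137×10^-6 K/W
R_vermiculite fill = L/(kA) = 0.14/(0.0752×29.6) = 0.0629 K/W
R_outer film = 1/(h_o·A) = 1/(7.21×29.6) = 0.004686 K/W
R_total = 0.06758 K/W;  Q = ΔT/R_total = 173/0.06758 = 2560 W
T_interface = T_inner − Q·ΣR(inner→interface) = 197 − 2560×0.0629

T ≈ 36 °C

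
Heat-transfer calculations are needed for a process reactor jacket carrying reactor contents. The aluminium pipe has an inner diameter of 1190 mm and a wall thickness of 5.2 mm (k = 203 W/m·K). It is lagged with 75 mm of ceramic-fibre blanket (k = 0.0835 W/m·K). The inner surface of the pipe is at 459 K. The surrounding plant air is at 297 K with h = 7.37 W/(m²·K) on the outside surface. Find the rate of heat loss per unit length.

Cylindrical conduction, so R = ln(r₂/r₁)/(2πkL) per layer, in series:
R_aluminium pipe wall = ln(600.2/595)/(2π×203×1) = 6.822×10^-6 K/W
R_ceramic-fibre blanket = ln(675.2/600.2)/(2π×0.0835×1) = 0.2244 K/W
R_outer film = 1/(h_o·2πr_oL) = 1/(7.37×2π×0.6752×1) = 0.03198 K/W
R_total = 0.2564 K/W
Q = ΔT/R_total = 162/0.2564

q′ ≈ 632 W/m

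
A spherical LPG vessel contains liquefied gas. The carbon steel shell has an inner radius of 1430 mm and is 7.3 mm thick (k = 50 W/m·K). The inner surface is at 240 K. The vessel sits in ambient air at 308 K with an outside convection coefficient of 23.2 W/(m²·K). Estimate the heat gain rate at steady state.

Q ≈ 40800 W

Spherical conduction: R = (1/r_in − 1/r_out)/(4πk) per layer; series-sum.
R_carbon steel shell = (1/1.43 − 1/1.4373)/(4π×50) = 5.653×10^-6 K/W
R_outer film = 1/(h·4πr_o²) = 1/(23.2×4π×1.4373²) = 0.00166 K/W
R_total = 0.001666 K/W
Q = ΔT/R_total = 68/0.001666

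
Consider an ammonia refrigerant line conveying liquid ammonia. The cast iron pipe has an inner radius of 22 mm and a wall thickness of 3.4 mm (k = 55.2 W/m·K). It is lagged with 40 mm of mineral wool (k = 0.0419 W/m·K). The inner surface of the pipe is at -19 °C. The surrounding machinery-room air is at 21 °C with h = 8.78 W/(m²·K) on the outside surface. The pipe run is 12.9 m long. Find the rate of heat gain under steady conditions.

Radial resistances (cylindrical: R_cond = ln(r_o/r_i)/(2πkL), R_conv = 1/(h·2πrL)):
R_cast iron pipe wall = ln(25.4/22)/(2π×55.2×12.9) = 3.212×10^-5 K/W
R_mineral wool = ln(65.4/25.4)/(2π×0.0419×12.9) = 0.2785 K/W
R_outer film = 1/(h_o·2πr_oL) = 1/(8.78×2π×0.0654×12.9) = 0.02149 K/W
R_total = 0.3 K/W
Q = ΔT/R_total = 40/0.3

Q ≈ 133 W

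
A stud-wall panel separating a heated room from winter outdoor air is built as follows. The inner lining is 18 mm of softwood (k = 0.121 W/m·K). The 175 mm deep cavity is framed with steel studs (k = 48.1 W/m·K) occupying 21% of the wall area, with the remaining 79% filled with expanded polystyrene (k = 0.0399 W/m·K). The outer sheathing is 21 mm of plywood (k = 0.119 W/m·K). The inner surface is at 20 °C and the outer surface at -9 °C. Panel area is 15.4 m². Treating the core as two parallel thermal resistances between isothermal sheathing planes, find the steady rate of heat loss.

Q ≈ 1300 W

Sheathing layers in series; stud and cavity paths in parallel between them.
R_inner = 0.018/(0.121×15.4) = 0.00966 K/W
R_stud  = 0.175/(48.1×0.21×15.4) = 0.001125 K/W
R_cav   = 0.175/(0.0399×0.79×15.4) = 0.3605 K/W
1/R_core = 1/R_stud + 1/R_cav → R_core = 0.001122 K/W
R_outer = 0.021/(0.119×15.4) = 0.01146 K/W
R_total = 0.02224 K/W
Q = ΔT/R_total = 29/0.02224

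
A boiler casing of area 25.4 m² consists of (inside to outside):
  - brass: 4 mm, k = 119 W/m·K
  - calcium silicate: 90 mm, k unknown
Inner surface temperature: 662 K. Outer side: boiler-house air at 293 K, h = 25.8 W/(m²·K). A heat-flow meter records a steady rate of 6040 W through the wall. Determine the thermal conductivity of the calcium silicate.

Model the wall as resistances in series:
R_brass = L/(kA) = 0.004/(119×25.4) = 1.323×10^-6 K/W
R_outer film = 1/(h_o·A) = 1/(25.8×25.4) = 0.001526 K/W
Sum of known resistances R_other = 0.001527 K/W
Total R = ΔT/Q = 369/6040 = 0.06109 K/W
R_calcium silicate = R_total − R_other = 0.05957 K/W
k = L/(R·A) = 0.09/(0.05957×25.4)

k ≈ 0.0595 W/(m·K)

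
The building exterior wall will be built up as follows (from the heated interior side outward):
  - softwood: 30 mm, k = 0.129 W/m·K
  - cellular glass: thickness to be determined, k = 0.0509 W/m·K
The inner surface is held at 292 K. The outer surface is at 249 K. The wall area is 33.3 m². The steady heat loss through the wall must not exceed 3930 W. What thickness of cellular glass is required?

L ≈ 6.71 mm

Thermal resistances in series:
R_softwood = L/(kA) = 0.03/(0.129×33.3) = 0.006984 K/W
Sum of the known resistances R_other = 0.006984 K/W
Required total resistance R_tot = ΔT/Q_allow = 43/3930 = 0.01094 K/W
R_cellular glass = R_tot − R_other = 0.003958 K/W
L = R·k·A = 0.003958×0.0509×33.3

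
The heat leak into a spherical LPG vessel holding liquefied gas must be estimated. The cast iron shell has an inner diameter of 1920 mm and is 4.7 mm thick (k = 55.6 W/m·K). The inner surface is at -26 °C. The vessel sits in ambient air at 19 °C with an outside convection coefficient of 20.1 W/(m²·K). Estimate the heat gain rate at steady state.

For a spherical shell R = (1/r₁ − 1/r₂)/(4πk); film R = 1/(h·4πr²). In series:
R_cast iron shell = (1/0.96 − 1/0.9647)/(4π×55.6) = 7.264×10^-6 K/W
R_outer film = 1/(h·4πr_o²) = 1/(20.1×4π×0.9647²) = 0.004254 K/W
R_total = 0.004261 K/W
Q = ΔT/R_total = 45/0.004261

Q ≈ 10600 W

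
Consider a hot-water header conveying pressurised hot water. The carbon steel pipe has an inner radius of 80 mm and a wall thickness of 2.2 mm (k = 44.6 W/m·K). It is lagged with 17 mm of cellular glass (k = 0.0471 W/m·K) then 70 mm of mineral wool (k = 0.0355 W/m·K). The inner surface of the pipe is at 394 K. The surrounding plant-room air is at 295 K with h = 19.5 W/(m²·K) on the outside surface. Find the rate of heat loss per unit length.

q′ ≈ 32.2 W/m

For a radial system each layer contributes R = ln(r_out/r_in)/(2πkL); films add R = 1/(hA).
R_carbon steel pipe wall = ln(82.2/80)/(2π×44.6×1) = 9.681×10^-5 K/W
R_cellular glass = ln(99.2/82.2)/(2π×0.0471×1) = 0.6352 K/W
R_mineral wool = ln(169.2/99.2)/(2π×0.0355×1) = 2.394 K/W
R_outer film = 1/(h_o·2πr_oL) = 1/(19.5×2π×0.1692×1) = 0.04824 K/W
R_total = 3.077 K/W
Q = ΔT/R_total = 99/3.077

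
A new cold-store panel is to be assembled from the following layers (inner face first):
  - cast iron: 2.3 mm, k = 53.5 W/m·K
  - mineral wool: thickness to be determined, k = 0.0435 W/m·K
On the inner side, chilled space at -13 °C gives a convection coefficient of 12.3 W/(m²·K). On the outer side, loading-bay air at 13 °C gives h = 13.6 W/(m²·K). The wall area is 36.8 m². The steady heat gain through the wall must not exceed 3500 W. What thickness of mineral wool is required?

L ≈ 5.15 mm

Treating each layer as a thermal resistance in series:
R_inner film = 1/(h_i·A) = 1/(12.3×36.8) = 0.002209 K/W
R_cast iron = L/(kA) = 0.0023/(53.5×36.8) = 1.168×10^-6 K/W
R_outer film = 1/(h_o·A) = 1/(13.6×36.8) = 0.001998 K/W
Sum of the known resistances R_other = 0.004209 K/W
Required total resistance R_tot = ΔT/Q_allow = 26/3500 = 0.007429 K/W
R_mineral wool = R_tot − R_other = 0.00322 K/W
L = R·k·A = 0.00322×0.0435×36.8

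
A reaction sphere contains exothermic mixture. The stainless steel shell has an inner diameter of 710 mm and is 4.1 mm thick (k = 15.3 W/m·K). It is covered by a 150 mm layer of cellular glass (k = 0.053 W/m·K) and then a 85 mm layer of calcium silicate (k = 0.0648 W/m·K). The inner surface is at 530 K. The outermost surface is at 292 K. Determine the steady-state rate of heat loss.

Q ≈ 151 W

Radial (spherical) resistances in series:
R_stainless steel shell = (1/0.355 − 1/0.3591)/(4π×15.3) = 1.673×10^-4 K/W
R_cellular glass = (1/0.3591 − 1/0.5091)/(4π×0.053) = 1.232 K/W
R_calcium silicate = (1/0.5091 − 1/0.5941)/(4π×0.0648) = 0.3451 K/W
R_total = 1.577 K/W
Q = ΔT/R_total = 238/1.577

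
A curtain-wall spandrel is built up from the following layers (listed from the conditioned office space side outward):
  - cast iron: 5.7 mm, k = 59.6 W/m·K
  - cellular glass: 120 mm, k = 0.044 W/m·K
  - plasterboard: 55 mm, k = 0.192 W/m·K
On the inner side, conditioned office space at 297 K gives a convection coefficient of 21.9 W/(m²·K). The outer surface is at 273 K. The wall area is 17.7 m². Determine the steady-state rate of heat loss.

Treating each layer as a thermal resistance in series:
R_inner film = 1/(h_i·A) = 1/(21.9×17.7) = 0.00258 K/W
R_cast iron = L/(kA) = 0.0057/(59.6×17.7) = 5.403×10^-6 K/W
R_cellular glass = L/(kA) = 0.12/(0.044×17.7) = 0.1541 K/W
R_plasterboard = L/(kA) = 0.055/(0.192×17.7) = 0.01618 K/W
R_total = 0.1729 K/W
Q = ΔT / R_total = 24 / 0.1729

Q ≈ 139 W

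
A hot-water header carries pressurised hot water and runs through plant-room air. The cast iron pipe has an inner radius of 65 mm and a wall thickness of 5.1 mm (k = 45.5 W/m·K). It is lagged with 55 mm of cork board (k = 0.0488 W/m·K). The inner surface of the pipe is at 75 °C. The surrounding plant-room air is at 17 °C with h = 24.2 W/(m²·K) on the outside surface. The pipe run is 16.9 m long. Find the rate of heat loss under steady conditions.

Treating each annulus and film as a series resistance:
R_cast iron pipe wall = ln(70.1/65)/(2π×45.5×16.9) = 1.563×10^-5 K/W
R_cork board = ln(125.1/70.1)/(2π×0.0488×16.9) = 0.1118 K/W
R_outer film = 1/(h_o·2πr_oL) = 1/(24.2×2π×0.1251×16.9) = 0.003111 K/W
R_total = 0.1149 K/W
Q = ΔT/R_total = 58/0.1149

Q ≈ 505 W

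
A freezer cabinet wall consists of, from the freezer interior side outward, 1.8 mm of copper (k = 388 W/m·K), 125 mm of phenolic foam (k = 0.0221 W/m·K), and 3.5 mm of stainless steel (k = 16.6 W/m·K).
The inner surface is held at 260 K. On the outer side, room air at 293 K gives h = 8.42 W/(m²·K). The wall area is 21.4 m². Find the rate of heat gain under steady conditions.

Q ≈ 122 W

Treating each layer as a thermal resistance in series:
R_copper = L/(kA) = 0.0018/(388×21.4) = 2.168×10^-7 K/W
R_phenolic foam = L/(kA) = 0.125/(0.0221×21.4) = 0.2643 K/W
R_stainless steel = L/(kA) = 0.0035/(16.6×21.4) = 9.852×10^-6 K/W
R_outer film = 1/(h_o·A) = 1/(8.42×21.4) = 0.00555 K/W
R_total = 0.2699 K/W
Q = ΔT / R_total = 33 / 0.2699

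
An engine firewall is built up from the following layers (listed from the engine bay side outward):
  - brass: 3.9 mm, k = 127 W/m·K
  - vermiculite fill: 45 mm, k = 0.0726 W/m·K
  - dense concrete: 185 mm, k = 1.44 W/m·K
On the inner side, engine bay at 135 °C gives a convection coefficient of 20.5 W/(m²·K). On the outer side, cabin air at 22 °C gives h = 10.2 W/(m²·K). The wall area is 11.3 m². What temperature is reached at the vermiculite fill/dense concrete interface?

Thermal resistances in series:
R_inner film = 1/(h_i·A) = 1/(20.5×11.3) = 0.004317 K/W
R_brass = L/(kA) = 0.0039/(127×11.3) = 2.718×10^-6 K/W
R_vermiculite fill = L/(kA) = 0.045/(0.0726×11.3) = 0.05485 K/W
R_dense concrete = L/(kA) = 0.185/(1.44×11.3) = 0.01137 K/W
R_outer film = 1/(h_o·A) = 1/(10.2×11.3) = 0.008676 K/W
R_total = 0.07922 K/W;  Q = ΔT/R_total = 113/0.07922 = 1426 W
T_interface = T_inner − Q·ΣR(inner→interface) = 135 − 1430×0.05917

T ≈ 50.6 °C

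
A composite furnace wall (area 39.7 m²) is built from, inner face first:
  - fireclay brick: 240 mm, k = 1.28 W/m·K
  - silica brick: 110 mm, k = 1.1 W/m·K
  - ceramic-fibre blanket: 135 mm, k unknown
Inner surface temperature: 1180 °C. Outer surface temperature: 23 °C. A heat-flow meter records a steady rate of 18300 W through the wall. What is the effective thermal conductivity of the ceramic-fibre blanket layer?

Using the resistance-network approach (series):
R_fireclay brick = L/(kA) = 0.24/(1.28×39.7) = 0.004723 K/W
R_silica brick = L/(kA) = 0.11/(1.1×39.7) = 0.002519 K/W
Sum of known resistances R_other = 0.007242 K/W
Total R = ΔT/Q = 1157/18300 = 0.06322 K/W
R_ceramic-fibre blanket = R_total − R_other = 0.05598 K/W
k = L/(R·A) = 0.135/(0.05598×39.7)

k ≈ 0.0607 W/(m·K)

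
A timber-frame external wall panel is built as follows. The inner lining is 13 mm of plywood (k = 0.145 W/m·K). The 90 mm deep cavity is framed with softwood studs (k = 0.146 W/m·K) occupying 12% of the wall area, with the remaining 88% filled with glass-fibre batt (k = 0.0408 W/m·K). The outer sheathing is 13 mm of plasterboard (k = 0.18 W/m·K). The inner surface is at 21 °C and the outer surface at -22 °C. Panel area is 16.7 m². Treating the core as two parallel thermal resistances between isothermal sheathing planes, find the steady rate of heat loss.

Q ≈ 389 W

Sheathing layers in series; stud and cavity paths in parallel between them.
R_inner = 0.013/(0.145×16.7) = 0.005369 K/W
R_stud  = 0.09/(0.146×0.12×16.7) = 0.3076 K/W
R_cav   = 0.09/(0.0408×0.88×16.7) = 0.1501 K/W
1/R_core = 1/R_stud + 1/R_cav → R_core = 0.1009 K/W
R_outer = 0.013/(0.18×16.7) = 0.004325 K/W
R_total = 0.1106 K/W
Q = ΔT/R_total = 43/0.1106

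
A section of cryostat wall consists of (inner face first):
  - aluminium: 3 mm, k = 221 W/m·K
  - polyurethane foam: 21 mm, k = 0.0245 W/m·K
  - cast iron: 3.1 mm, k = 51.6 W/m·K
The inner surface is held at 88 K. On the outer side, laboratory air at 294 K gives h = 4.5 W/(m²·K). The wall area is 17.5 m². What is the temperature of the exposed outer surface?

Thermal resistances in series:
R_aluminium = L/(kA) = 0.003/(221×17.5) = 7.757×10^-7 K/W
R_polyurethane foam = L/(kA) = 0.021/(0.0245×17.5) = 0.04898 K/W
R_cast iron = L/(kA) = 0.0031/(51.6×17.5) = 3.433×10^-6 K/W
R_outer film = 1/(h_o·A) = 1/(4.5×17.5) = 0.0127 K/W
R_total = 0.06168 K/W;  Q = ΔT/R_total = 206/0.06168 = 3340 W
T_interface = T_inner + Q·ΣR(inner→interface) = 88 + 3340×0.04898

T ≈ 252 K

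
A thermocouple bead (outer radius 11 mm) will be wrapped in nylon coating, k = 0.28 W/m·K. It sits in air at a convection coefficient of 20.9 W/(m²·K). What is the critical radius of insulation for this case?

r_cr ≈ 26.8 mm

For a sphere r_cr = 2k/h = 2×0.28/20.9
r_cr = 26.8 mm; since the bare radius (11 mm) is below r_cr, adding a thin layer of insulation will *increase* heat loss.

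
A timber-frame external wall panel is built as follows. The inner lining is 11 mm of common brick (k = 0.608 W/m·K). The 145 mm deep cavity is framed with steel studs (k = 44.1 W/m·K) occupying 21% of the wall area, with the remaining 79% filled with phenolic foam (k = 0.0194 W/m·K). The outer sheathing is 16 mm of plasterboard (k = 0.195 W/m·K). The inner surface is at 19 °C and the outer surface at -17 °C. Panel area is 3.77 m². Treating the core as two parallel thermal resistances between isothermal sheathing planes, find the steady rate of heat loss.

Sheathing layers in series; stud and cavity paths in parallel between them.
R_inner = 0.011/(0.608×3.77) = 0.004799 K/W
R_stud  = 0.145/(44.1×0.21×3.77) = 0.004153 K/W
R_cav   = 0.145/(0.0194×0.79×3.77) = 2.51 K/W
1/R_core = 1/R_stud + 1/R_cav → R_core = 0.004146 K/W
R_outer = 0.016/(0.195×3.77) = 0.02176 K/W
R_total = 0.03071 K/W
Q = ΔT/R_total = 36/0.03071

Q ≈ 1170 W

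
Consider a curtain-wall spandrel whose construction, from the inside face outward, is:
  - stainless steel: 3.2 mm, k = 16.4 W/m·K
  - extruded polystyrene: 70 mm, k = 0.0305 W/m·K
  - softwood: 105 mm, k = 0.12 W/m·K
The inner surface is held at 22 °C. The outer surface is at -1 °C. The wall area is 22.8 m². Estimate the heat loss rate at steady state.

Thermal resistances in series:
R_stainless steel = L/(kA) = 0.0032/(16.4×22.8) = 8.558×10^-6 K/W
R_extruded polystyrene = L/(kA) = 0.07/(0.0305×22.8) = 0.1007 K/W
R_softwood = L/(kA) = 0.105/(0.12×22.8) = 0.03838 K/W
R_total = 0.139 K/W
Q = ΔT / R_total = 23 / 0.139

Q ≈ 165 W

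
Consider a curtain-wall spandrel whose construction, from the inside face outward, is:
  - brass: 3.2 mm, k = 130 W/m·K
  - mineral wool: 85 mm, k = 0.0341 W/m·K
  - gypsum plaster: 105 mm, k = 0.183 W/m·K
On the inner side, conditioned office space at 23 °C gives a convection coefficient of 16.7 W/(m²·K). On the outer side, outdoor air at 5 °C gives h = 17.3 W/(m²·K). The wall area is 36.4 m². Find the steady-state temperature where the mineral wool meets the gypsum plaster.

T ≈ 8.57 °C

Thermal resistances in series:
R_inner film = 1/(h_i·A) = 1/(16.7×36.4) = 0.001645 K/W
R_brass = L/(kA) = 0.0032/(130×36.4) = 6.762×10^-7 K/W
R_mineral wool = L/(kA) = 0.085/(0.0341×36.4) = 0.06848 K/W
R_gypsum plaster = L/(kA) = 0.105/(0.183×36.4) = 0.01576 K/W
R_outer film = 1/(h_o·A) = 1/(17.3×36.4) = 0.001588 K/W
R_total = 0.08748 K/W;  Q = ΔT/R_total = 18/0.08748 = 205.8 W
T_interface = T_inner − Q·ΣR(inner→interface) = 23 − 206×0.07013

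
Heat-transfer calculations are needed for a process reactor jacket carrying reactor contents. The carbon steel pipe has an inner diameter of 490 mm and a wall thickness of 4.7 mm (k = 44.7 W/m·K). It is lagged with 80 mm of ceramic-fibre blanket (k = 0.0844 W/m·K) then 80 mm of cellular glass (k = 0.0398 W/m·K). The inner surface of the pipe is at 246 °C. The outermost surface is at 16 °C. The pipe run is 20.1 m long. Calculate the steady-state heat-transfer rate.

Cylindrical conduction, so R = ln(r₂/r₁)/(2πkL) per layer, in series:
R_carbon steel pipe wall = ln(249.7/245)/(2π×44.7×20.1) = 3.366×10^-6 K/W
R_ceramic-fibre blanket = ln(329.7/249.7)/(2π×0.0844×20.1) = 0.02607 K/W
R_cellular glass = ln(409.7/329.7)/(2π×0.0398×20.1) = 0.04322 K/W
R_total = 0.0693 K/W
Q = ΔT/R_total = 230/0.0693

Q ≈ 3320 W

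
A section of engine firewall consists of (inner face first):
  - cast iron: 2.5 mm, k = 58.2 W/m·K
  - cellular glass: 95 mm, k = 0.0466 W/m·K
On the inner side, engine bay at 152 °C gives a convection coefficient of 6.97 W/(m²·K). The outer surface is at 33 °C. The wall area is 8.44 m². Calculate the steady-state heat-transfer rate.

Series thermal resistances:
R_inner film = 1/(h_i·A) = 1/(6.97×8.44) = 0.017 K/W
R_cast iron = L/(kA) = 0.0025/(58.2×8.44) = 5.089×10^-6 K/W
R_cellular glass = L/(kA) = 0.095/(0.0466×8.44) = 0.2415 K/W
R_total = 0.2585 K/W
Q = ΔT / R_total = 119 / 0.2585

Q ≈ 460 W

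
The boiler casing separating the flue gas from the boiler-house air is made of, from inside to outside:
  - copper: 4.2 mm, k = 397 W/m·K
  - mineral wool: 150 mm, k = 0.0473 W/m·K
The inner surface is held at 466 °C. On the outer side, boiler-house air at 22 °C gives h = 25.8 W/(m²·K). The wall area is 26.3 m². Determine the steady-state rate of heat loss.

Model the wall as resistances in series:
R_copper = L/(kA) = 0.0042/(397×26.3) = 4.023×10^-7 K/W
R_mineral wool = L/(kA) = 0.15/(0.0473×26.3) = 0.1206 K/W
R_outer film = 1/(h_o·A) = 1/(25.8×26.3) = 0.001474 K/W
R_total = 0.1221 K/W
Q = ΔT / R_total = 444 / 0.1221

Q ≈ 3640 W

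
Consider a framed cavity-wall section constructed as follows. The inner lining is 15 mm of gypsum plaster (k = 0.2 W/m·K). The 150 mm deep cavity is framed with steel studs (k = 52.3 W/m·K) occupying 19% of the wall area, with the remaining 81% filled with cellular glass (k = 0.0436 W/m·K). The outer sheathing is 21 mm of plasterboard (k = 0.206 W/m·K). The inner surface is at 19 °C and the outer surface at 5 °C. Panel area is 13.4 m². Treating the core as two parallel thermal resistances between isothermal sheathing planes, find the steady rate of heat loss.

Sheathing layers in series; stud and cavity paths in parallel between them.
R_inner = 0.015/(0.2×13.4) = 0.005597 K/W
R_stud  = 0.15/(52.3×0.19×13.4) = 0.001126 K/W
R_cav   = 0.15/(0.0436×0.81×13.4) = 0.317 K/W
1/R_core = 1/R_stud + 1/R_cav → R_core = 0.001123 K/W
R_outer = 0.021/(0.206×13.4) = 0.007608 K/W
R_total = 0.01433 K/W
Q = ΔT/R_total = 14/0.01433

Q ≈ 977 W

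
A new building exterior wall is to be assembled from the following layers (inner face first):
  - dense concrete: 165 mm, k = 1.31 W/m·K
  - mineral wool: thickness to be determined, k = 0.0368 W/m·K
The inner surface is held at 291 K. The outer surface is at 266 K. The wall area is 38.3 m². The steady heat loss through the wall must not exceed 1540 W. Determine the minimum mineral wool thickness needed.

Thermal resistances in series:
R_dense concrete = L/(kA) = 0.165/(1.31×38.3) = 0.003289 K/W
Sum of the known resistances R_other = 0.003289 K/W
Required total resistance R_tot = ΔT/Q_allow = 25/1540 = 0.01623 K/W
R_mineral wool = R_tot − R_other = 0.01295 K/W
L = R·k·A = 0.01295×0.0368×38.3

L ≈ 18.2 mm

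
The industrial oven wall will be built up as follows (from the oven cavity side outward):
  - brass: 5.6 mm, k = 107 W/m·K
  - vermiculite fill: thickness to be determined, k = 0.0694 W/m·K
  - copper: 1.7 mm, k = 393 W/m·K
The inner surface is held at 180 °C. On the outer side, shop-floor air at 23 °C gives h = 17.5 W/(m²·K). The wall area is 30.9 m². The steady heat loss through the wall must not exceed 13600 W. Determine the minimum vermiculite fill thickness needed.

L ≈ 20.8 mm

Using the resistance-network approach (series):
R_brass = L/(kA) = 0.0056/(107×30.9) = 1.694×10^-6 K/W
R_copper = L/(kA) = 0.0017/(393×30.9) = 1.4×10^-7 K/W
R_outer film = 1/(h_o·A) = 1/(17.5×30.9) = 0.001849 K/W
Sum of the known resistances R_other = 0.001851 K/W
Required total resistance R_tot = ΔT/Q_allow = 157/13600 = 0.01154 K/W
R_vermiculite fill = R_tot − R_other = 0.009693 K/W
L = R·k·A = 0.009693×0.0694×30.9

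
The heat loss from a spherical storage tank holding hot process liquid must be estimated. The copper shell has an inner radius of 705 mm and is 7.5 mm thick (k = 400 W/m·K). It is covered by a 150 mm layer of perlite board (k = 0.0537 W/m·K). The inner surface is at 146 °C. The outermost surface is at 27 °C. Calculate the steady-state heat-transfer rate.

Q ≈ 329 W

For a spherical shell R = (1/r₁ − 1/r₂)/(4πk); film R = 1/(h·4πr²). In series:
R_copper shell = (1/0.705 − 1/0.7125)/(4π×400) = 2.97×10^-6 K/W
R_perlite board = (1/0.7125 − 1/0.8625)/(4π×0.0537) = 0.3617 K/W
R_total = 0.3617 K/W
Q = ΔT/R_total = 119/0.3617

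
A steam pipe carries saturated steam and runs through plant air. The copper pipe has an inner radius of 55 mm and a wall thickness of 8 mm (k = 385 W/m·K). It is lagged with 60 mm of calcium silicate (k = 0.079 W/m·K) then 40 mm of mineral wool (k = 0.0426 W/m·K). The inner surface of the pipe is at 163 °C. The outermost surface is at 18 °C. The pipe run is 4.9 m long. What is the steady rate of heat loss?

Q ≈ 296 W

For a radial system each layer contributes R = ln(r_out/r_in)/(2πkL); films add R = 1/(hA).
R_copper pipe wall = ln(63/55)/(2π×385×4.9) = 1.146×10^-5 K/W
R_calcium silicate = ln(123/63)/(2π×0.079×4.9) = 0.2751 K/W
R_mineral wool = ln(163/123)/(2π×0.0426×4.9) = 0.2147 K/W
R_total = 0.4898 K/W
Q = ΔT/R_total = 145/0.4898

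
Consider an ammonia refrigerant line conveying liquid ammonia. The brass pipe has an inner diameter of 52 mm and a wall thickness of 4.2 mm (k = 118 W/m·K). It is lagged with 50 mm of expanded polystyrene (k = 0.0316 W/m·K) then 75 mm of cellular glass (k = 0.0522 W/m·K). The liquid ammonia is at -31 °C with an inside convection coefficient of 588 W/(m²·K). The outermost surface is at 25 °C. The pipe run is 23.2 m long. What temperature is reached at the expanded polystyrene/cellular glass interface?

T ≈ 8.76 °C

Radial resistances (cylindrical: R_cond = ln(r_o/r_i)/(2πkL), R_conv = 1/(h·2πrL)):
R_inner film = 1/(h_i·2πr₁L) = 1/(588×2π×0.026×23.2) = 4.487×10^-4 K/W
R_brass pipe wall = ln(30.2/26)/(2π×118×23.2) = 8.706×10^-6 K/W
R_expanded polystyrene = ln(80.2/30.2)/(2π×0.0316×23.2) = 0.212 K/W
R_cellular glass = ln(155.2/80.2)/(2π×0.0522×23.2) = 0.08676 K/W
R_total = 0.2993 K/W
Q = ΔT/R_total = 56/0.2993
Q = 187 W
T_interface = T_inner + Q·ΣR(inner→interface) = -31 + 187×0.2125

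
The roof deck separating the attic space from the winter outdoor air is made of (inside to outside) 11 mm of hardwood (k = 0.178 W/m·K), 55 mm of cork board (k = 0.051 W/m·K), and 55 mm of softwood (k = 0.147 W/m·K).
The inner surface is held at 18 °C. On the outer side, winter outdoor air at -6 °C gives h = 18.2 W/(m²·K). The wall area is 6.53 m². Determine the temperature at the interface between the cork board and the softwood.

Series thermal resistances:
R_hardwood = L/(kA) = 0.011/(0.178×6.53) = 0.009464 K/W
R_cork board = L/(kA) = 0.055/(0.051×6.53) = 0.1652 K/W
R_softwood = L/(kA) = 0.055/(0.147×6.53) = 0.0573 K/W
R_outer film = 1/(h_o·A) = 1/(18.2×6.53) = 0.008414 K/W
R_total = 0.2403 K/W;  Q = ΔT/R_total = 24/0.2403 = 99.86 W
T_interface = T_inner − Q·ΣR(inner→interface) = 18 − 99.9×0.1746

T ≈ 0.562 °C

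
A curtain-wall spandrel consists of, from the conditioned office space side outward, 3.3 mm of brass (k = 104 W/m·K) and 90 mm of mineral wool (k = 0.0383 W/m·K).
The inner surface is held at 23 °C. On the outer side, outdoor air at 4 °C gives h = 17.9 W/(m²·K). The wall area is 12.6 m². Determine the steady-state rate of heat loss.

Thermal resistances in series:
R_brass = L/(kA) = 0.0033/(104×12.6) = 2.518×10^-6 K/W
R_mineral wool = L/(kA) = 0.09/(0.0383×12.6) = 0.1865 K/W
R_outer film = 1/(h_o·A) = 1/(17.9×12.6) = 0.004434 K/W
R_total = 0.1909 K/W
Q = ΔT / R_total = 19 / 0.1909

Q ≈ 99.5 W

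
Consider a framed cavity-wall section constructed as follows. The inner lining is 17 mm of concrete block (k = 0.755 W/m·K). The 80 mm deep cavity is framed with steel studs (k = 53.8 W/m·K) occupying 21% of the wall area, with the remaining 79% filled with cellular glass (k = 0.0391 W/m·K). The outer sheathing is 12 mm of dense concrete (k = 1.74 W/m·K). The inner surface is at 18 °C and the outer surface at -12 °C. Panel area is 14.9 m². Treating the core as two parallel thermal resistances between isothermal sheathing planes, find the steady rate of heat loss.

Sheathing layers in series; stud and cavity paths in parallel between them.
R_inner = 0.017/(0.755×14.9) = 0.001511 K/W
R_stud  = 0.08/(53.8×0.21×14.9) = 4.752×10^-4 K/W
R_cav   = 0.08/(0.0391×0.79×14.9) = 0.1738 K/W
1/R_core = 1/R_stud + 1/R_cav → R_core = 4.739×10^-4 K/W
R_outer = 0.012/(1.74×14.9) = 4.629×10^-4 K/W
R_total = 0.002448 K/W
Q = ΔT/R_total = 30/0.002448

Q ≈ 12300 W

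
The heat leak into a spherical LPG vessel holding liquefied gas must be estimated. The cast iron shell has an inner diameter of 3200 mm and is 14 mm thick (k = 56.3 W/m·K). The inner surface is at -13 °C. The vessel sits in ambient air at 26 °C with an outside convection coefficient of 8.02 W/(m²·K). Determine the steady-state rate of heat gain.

Q ≈ 10200 W

For a spherical shell R = (1/r₁ − 1/r₂)/(4πk); film R = 1/(h·4πr²). In series:
R_cast iron shell = (1/1.6 − 1/1.614)/(4π×56.3) = 7.663×10^-6 K/W
R_outer film = 1/(h·4πr_o²) = 1/(8.02×4π×1.614²) = 0.003809 K/W
R_total = 0.003817 K/W
Q = ΔT/R_total = 39/0.003817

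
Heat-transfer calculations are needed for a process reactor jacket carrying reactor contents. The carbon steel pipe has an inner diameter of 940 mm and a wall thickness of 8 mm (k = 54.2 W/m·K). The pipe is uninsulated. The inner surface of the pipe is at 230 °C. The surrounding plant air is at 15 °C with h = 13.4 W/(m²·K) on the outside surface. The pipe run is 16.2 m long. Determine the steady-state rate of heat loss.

Q ≈ 140000 W

Per-layer cylindrical resistances, series-summed:
R_carbon steel pipe wall = ln(478/470)/(2π×54.2×16.2) = 3.059×10^-6 K/W
R_outer film = 1/(h_o·2πr_oL) = 1/(13.4×2π×0.478×16.2) = 0.001534 K/W
R_total = 0.001537 K/W
Q = ΔT/R_total = 215/0.001537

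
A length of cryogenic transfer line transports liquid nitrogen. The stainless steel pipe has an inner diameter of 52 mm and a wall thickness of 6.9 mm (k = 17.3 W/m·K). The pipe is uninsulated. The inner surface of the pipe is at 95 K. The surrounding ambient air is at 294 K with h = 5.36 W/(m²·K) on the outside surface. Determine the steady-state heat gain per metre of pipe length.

q′ ≈ 220 W/m

Treating each annulus and film as a series resistance:
R_stainless steel pipe wall = ln(32.9/26)/(2π×17.3×1) = 0.002165 K/W
R_outer film = 1/(h_o·2πr_oL) = 1/(5.36×2π×0.0329×1) = 0.9025 K/W
R_total = 0.9047 K/W
Q = ΔT/R_total = 199/0.9047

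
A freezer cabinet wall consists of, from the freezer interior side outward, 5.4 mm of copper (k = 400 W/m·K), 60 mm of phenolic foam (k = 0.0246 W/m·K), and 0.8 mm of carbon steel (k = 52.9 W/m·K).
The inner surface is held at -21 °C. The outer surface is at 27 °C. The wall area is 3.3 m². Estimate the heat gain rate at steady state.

Q ≈ 64.9 W

Thermal resistances in series:
R_copper = L/(kA) = 0.0054/(400×3.3) = 4.091×10^-6 K/W
R_phenolic foam = L/(kA) = 0.06/(0.0246×3.3) = 0.7391 K/W
R_carbon steel = L/(kA) = 0.0008/(52.9×3.3) = 4.583×10^-6 K/W
R_total = 0.7391 K/W
Q = ΔT / R_total = 48 / 0.7391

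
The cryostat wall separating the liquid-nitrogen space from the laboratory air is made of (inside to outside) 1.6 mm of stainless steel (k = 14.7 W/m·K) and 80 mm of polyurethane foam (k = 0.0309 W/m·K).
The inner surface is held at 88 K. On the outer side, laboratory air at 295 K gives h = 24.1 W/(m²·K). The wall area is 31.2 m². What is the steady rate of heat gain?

Thermal resistances in series:
R_stainless steel = L/(kA) = 0.0016/(14.7×31.2) = 3.489×10^-6 K/W
R_polyurethane foam = L/(kA) = 0.08/(0.0309×31.2) = 0.08298 K/W
R_outer film = 1/(h_o·A) = 1/(24.1×31.2) = 0.00133 K/W
R_total = 0.08431 K/W
Q = ΔT / R_total = 207 / 0.08431

Q ≈ 2460 W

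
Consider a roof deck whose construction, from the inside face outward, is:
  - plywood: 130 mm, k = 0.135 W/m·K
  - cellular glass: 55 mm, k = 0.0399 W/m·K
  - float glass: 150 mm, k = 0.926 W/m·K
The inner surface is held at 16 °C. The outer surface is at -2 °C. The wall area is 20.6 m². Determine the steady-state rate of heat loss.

Thermal resistances in series:
R_plywood = L/(kA) = 0.13/(0.135×20.6) = 0.04675 K/W
R_cellular glass = L/(kA) = 0.055/(0.0399×20.6) = 0.06691 K/W
R_float glass = L/(kA) = 0.15/(0.926×20.6) = 0.007863 K/W
R_total = 0.1215 K/W
Q = ΔT / R_total = 18 / 0.1215

Q ≈ 148 W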